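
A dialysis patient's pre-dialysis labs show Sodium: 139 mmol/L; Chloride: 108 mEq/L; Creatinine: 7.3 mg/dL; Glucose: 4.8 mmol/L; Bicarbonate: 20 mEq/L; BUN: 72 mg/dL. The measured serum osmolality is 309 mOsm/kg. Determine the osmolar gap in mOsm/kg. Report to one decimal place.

0.5 mOsm/kg

Calculated osmolality = 2·Na + glucose + BUN/2.8
= 2·139 + 4.8 + 72/2.8
= 278 + 4.80 + 25.71
= 308.51 mOsm/kg ≈ 308.5 mOsm/kg
Osmolar gap = measured − calculated = 309 − 308.5 = 0.5 mOsm/kg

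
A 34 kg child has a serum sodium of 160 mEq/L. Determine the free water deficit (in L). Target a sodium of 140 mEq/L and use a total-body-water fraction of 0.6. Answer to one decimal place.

TBW = 0.6 · 34 = 20.4 L
Free water deficit = TBW · (Na/140 − 1)
= 20.4 · (160/140 − 1)
= 20.4 · 0.1429
= 2.92 L

2.9 L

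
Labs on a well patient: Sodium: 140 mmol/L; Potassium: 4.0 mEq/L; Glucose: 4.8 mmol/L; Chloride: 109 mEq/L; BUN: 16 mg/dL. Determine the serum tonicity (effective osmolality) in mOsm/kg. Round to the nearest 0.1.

Effective osmolality excludes urea (freely permeant across cell membranes):
2·Na + glucose
= 2·140 + 4.8
= 280 + 4.8
= 284.8 mOsm/kg

284.8 mOsm/kg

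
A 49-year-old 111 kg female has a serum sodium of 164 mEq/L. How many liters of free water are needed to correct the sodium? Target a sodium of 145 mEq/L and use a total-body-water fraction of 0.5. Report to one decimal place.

7.3 L

TBW = 0.5 · 111 = 55.5 L
Free water deficit = TBW · (Na/145 − 1)
= 55.5 · (164/145 − 1)
= 55.5 · 0.131
= 7.27 L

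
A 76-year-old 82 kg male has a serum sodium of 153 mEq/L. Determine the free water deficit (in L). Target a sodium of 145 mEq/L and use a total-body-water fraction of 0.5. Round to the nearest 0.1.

TBW = 0.5 · 82 = 41 L
Free water deficit = TBW · (Na/145 − 1)
= 41 · (153/145 − 1)
= 41 · 0.0552
= 2.26 L

2.3 L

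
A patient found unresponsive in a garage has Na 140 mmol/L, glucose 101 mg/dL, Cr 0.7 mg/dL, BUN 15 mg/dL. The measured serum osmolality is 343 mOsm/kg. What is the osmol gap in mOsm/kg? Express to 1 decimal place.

Calculated osmolality = 2·Na + glucose/18 + BUN/2.8
= 2·140 + 101/18 + 15/2.8
= 280 + 5.61 + 5.36
= 290.97 mOsm/kg ≈ 291.0 mOsm/kg
Osmolar gap = measured − calculated = 343 − 291.0 = 52.0 mOsm/kg

52.0 mOsm/kg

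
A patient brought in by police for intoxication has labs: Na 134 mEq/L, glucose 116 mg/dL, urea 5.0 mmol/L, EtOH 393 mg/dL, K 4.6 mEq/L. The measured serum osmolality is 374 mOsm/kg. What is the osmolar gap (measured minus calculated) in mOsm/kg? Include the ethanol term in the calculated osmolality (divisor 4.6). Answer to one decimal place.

9.1 mOsm/kg

Calculated osmolality = 2·Na + glucose/18 + urea + ethanol/4.6
= 2·134 + 116/18 + 5 + 393/4.6
= 268 + 6.44 + 5 + 85.43
= 364.87 mOsm/kg ≈ 364.9 mOsm/kg
Osmolar gap = measured − calculated = 374 − 364.9 = 9.1 mOsm/kg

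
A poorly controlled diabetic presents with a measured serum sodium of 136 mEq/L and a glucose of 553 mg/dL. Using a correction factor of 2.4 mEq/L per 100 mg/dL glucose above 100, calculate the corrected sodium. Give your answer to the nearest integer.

147 mEq/L

Corrected Na = measured Na + 2.4 · (glucose − 100)/100
= 136 + 2.4 · (553 − 100)/100
= 136 + 10.9
= 146.9 mEq/L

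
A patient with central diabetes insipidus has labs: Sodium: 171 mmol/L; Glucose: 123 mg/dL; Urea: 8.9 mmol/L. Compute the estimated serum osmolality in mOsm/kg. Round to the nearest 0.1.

357.7 mOsm/kg

Calculated osmolality = 2·Na + glucose/18 + urea
= 2·171 + 123/18 + 8.9
= 342 + 6.83 + 8.90
= 357.73 mOsm/kg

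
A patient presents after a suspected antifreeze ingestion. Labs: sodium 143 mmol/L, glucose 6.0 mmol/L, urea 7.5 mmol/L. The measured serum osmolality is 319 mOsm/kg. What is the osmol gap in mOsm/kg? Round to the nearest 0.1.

19.5 mOsm/kg

Calculated osmolality = 2·Na + glucose + urea
= 2·143 + 6 + 7.5
= 286 + 6 + 7.50
= 299.5 mOsm/kg ≈ 299.5 mOsm/kg
Osmolar gap = measured − calculated = 319 − 299.5 = 19.5 mOsm/kg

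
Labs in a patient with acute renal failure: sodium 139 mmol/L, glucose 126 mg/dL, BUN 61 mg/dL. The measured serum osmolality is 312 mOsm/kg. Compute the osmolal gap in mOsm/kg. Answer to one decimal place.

Calculated osmolality = 2·Na + glucose/18 + BUN/2.8
= 2·139 + 126/18 + 61/2.8
= 278 + 7 + 21.79
= 306.79 mOsm/kg ≈ 306.8 mOsm/kg
Osmolar gap = measured − calculated = 312 − 306.8 = 5.2 mOsm/kg

5.2 mOsm/kg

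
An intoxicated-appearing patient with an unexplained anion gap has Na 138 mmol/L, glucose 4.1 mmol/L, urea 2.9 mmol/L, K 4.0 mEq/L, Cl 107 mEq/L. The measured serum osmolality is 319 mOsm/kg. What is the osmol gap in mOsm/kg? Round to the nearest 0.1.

36.0 mOsm/kg

Calculated osmolality = 2·Na + glucose + urea
= 2·138 + 4.1 + 2.9
= 276 + 4.10 + 2.90
= 283 mOsm/kg ≈ 283.0 mOsm/kg
Osmolar gap = measured − calculated = 319 − 283.0 = 36.0 mOsm/kg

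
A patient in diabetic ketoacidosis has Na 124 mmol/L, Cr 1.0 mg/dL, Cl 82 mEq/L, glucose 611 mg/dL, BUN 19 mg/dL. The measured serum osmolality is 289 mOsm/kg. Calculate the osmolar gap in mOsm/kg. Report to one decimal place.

Calculated osmolality = 2·Na + glucose/18 + BUN/2.8
= 2·124 + 611/18 + 19/2.8
= 248 + 33.94 + 6.79
= 288.73 mOsm/kg ≈ 288.7 mOsm/kg
Osmolar gap = measured − calculated = 289 − 288.7 = 0.3 mOsm/kg

0.3 mOsm/kg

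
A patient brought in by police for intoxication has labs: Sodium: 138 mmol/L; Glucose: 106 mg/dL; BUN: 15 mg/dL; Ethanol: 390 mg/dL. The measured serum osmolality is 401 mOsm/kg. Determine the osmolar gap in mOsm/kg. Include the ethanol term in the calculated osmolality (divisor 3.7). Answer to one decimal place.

8.3 mOsm/kg

Calculated osmolality = 2·Na + glucose/18 + BUN/2.8 + ethanol/3.7
= 2·138 + 106/18 + 15/2.8 + 390/3.7
= 276 + 5.89 + 5.36 + 105.41
= 392.66 mOsm/kg ≈ 392.7 mOsm/kg
Osmolar gap = measured − calculated = 401 − 392.7 = 8.3 mOsm/kg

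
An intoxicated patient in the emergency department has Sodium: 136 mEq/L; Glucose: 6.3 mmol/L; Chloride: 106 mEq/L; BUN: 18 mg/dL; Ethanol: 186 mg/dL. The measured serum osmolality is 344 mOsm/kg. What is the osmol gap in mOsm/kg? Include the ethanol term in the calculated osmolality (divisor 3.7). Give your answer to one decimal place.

Calculated osmolality = 2·Na + glucose + BUN/2.8 + ethanol/3.7
= 2·136 + 6.3 + 18/2.8 + 186/3.7
= 272 + 6.30 + 6.43 + 50.27
= 335 mOsm/kg ≈ 335.0 mOsm/kg
Osmolar gap = measured − calculated = 344 − 335.0 = 9.0 mOsm/kg

9.0 mOsm/kg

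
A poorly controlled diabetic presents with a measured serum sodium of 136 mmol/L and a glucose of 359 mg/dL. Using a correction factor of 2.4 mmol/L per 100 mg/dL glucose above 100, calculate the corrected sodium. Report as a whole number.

142 mmol/L

Corrected Na = measured Na + 2.4 · (glucose − 100)/100
= 136 + 2.4 · (359 − 100)/100
= 136 + 6.2
= 142.2 mmol/L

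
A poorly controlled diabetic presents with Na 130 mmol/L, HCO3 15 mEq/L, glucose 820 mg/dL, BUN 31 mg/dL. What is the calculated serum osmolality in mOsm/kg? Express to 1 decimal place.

316.6 mOsm/kg

Calculated osmolality = 2·Na + glucose/18 + BUN/2.8
= 2·130 + 820/18 + 31/2.8
= 260 + 45.56 + 11.07
= 316.63 mOsm/kg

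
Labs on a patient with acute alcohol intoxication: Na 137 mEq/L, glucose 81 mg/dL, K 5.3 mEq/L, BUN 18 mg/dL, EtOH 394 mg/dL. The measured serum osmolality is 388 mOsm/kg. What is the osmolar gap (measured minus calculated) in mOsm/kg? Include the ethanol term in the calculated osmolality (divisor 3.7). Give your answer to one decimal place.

Calculated osmolality = 2·Na + glucose/18 + BUN/2.8 + ethanol/3.7
= 2·137 + 81/18 + 18/2.8 + 394/3.7
= 274 + 4.50 + 6.43 + 106.49
= 391.42 mOsm/kg ≈ 391.4 mOsm/kg
Osmolar gap = measured − calculated = 388 − 391.4 = -3.4 mOsm/kg

-3.4 mOsm/kg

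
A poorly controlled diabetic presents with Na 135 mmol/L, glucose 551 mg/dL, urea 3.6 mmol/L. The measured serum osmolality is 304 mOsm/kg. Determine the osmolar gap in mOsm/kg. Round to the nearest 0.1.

-0.2 mOsm/kg

Calculated osmolality = 2·Na + glucose/18 + urea
= 2·135 + 551/18 + 3.6
= 270 + 30.61 + 3.60
= 304.21 mOsm/kg ≈ 304.2 mOsm/kg
Osmolar gap = measured − calculated = 304 − 304.2 = -0.2 mOsm/kg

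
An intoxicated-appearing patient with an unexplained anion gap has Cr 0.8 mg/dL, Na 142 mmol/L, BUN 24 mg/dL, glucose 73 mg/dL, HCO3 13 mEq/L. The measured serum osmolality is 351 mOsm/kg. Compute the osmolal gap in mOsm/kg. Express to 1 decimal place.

Calculated osmolality = 2·Na + glucose/18 + BUN/2.8
= 2·142 + 73/18 + 24/2.8
= 284 + 4.06 + 8.57
= 296.63 mOsm/kg ≈ 296.6 mOsm/kg
Osmolar gap = measured − calculated = 351 − 296.6 = 54.4 mOsm/kg

54.4 mOsm/kg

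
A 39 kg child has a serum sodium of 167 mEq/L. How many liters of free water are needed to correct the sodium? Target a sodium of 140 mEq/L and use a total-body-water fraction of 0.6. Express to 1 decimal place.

4.5 L

TBW = 0.6 · 39 = 23.4 L
Free water deficit = TBW · (Na/140 − 1)
= 23.4 · (167/140 − 1)
= 23.4 · 0.1929
= 4.51 L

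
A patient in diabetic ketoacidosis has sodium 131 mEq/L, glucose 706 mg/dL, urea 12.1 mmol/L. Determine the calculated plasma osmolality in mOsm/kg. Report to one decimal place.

313.3 mOsm/kg

Calculated osmolality = 2·Na + glucose/18 + urea
= 2·131 + 706/18 + 12.1
= 262 + 39.22 + 12.10
= 313.32 mOsm/kg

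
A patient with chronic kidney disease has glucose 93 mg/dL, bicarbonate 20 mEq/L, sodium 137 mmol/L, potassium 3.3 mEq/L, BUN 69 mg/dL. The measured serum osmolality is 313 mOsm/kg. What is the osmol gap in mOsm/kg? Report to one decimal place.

9.2 mOsm/kg

Calculated osmolality = 2·Na + glucose/18 + BUN/2.8
= 2·137 + 93/18 + 69/2.8
= 274 + 5.17 + 24.64
= 303.81 mOsm/kg ≈ 303.8 mOsm/kg
Osmolar gap = measured − calculated = 313 − 303.8 = 9.2 mOsm/kg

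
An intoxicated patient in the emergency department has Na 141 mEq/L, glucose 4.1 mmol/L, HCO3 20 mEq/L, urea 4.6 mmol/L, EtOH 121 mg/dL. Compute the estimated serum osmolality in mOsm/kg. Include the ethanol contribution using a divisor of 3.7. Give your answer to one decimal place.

323.4 mOsm/kg

Calculated osmolality = 2·Na + glucose + urea + ethanol/3.7
= 2·141 + 4.1 + 4.6 + 121/3.7
= 282 + 4.10 + 4.60 + 32.70
= 323.4 mOsm/kg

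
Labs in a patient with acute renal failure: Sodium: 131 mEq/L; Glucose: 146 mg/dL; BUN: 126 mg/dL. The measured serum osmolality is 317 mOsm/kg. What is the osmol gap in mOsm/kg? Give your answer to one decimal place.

Calculated osmolality = 2·Na + glucose/18 + BUN/2.8
= 2·131 + 146/18 + 126/2.8
= 262 + 8.11 + 45
= 315.11 mOsm/kg ≈ 315.1 mOsm/kg
Osmolar gap = measured − calculated = 317 − 315.1 = 1.9 mOsm/kg

1.9 mOsm/kg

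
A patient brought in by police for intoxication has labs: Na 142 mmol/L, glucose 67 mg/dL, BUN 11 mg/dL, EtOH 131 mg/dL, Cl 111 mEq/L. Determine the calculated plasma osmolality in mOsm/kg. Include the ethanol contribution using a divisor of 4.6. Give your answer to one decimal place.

320.1 mOsm/kg

Calculated osmolality = 2·Na + glucose/18 + BUN/2.8 + ethanol/4.6
= 2·142 + 67/18 + 11/2.8 + 131/4.6
= 284 + 3.72 + 3.93 + 28.48
= 320.13 mOsm/kg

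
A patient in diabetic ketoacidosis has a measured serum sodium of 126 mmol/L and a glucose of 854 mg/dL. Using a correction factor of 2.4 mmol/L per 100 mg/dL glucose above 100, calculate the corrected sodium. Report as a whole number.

Corrected Na = measured Na + 2.4 · (glucose − 100)/100
= 126 + 2.4 · (854 − 100)/100
= 126 + 18.1
= 144.1 mmol/L

144 mmol/L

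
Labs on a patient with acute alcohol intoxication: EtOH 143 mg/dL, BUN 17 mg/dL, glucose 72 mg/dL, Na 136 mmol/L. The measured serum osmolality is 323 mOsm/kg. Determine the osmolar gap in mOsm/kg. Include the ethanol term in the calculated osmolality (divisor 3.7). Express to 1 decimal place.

2.3 mOsm/kg

Calculated osmolality = 2·Na + glucose/18 + BUN/2.8 + ethanol/3.7
= 2·136 + 72/18 + 17/2.8 + 143/3.7
= 272 + 4 + 6.07 + 38.65
= 320.72 mOsm/kg ≈ 320.7 mOsm/kg
Osmolar gap = measured − calculated = 323 − 320.7 = 2.3 mOsm/kg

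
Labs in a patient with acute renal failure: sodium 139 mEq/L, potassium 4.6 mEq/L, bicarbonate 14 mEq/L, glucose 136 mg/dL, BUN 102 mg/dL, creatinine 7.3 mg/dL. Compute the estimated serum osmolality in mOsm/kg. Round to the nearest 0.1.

Calculated osmolality = 2·Na + glucose/18 + BUN/2.8
= 2·139 + 136/18 + 102/2.8
= 278 + 7.56 + 36.43
= 321.99 mOsm/kg

322.0 mOsm/kg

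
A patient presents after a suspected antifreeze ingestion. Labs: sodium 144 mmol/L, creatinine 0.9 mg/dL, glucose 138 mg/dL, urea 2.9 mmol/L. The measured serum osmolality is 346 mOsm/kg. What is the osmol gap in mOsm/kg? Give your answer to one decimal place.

47.4 mOsm/kg

Calculated osmolality = 2·Na + glucose/18 + urea
= 2·144 + 138/18 + 2.9
= 288 + 7.67 + 2.90
= 298.57 mOsm/kg ≈ 298.6 mOsm/kg
Osmolar gap = measured − calculated = 346 − 298.6 = 47.4 mOsm/kg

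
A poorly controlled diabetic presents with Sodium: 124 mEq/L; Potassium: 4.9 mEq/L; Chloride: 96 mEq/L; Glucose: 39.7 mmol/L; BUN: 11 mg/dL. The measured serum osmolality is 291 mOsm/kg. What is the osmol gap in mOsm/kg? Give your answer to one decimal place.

Calculated osmolality = 2·Na + glucose + BUN/2.8
= 2·124 + 39.7 + 11/2.8
= 248 + 39.70 + 3.93
= 291.63 mOsm/kg ≈ 291.6 mOsm/kg
Osmolar gap = measured − calculated = 291 − 291.6 = -0.6 mOsm/kg

-0.6 mOsm/kg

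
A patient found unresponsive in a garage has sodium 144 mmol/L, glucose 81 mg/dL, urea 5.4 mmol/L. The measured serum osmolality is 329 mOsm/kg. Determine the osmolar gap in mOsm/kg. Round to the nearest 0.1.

Calculated osmolality = 2·Na + glucose/18 + urea
= 2·144 + 81/18 + 5.4
= 288 + 4.50 + 5.40
= 297.9 mOsm/kg ≈ 297.9 mOsm/kg
Osmolar gap = measured − calculated = 329 − 297.9 = 31.1 mOsm/kg

31.1 mOsm/kg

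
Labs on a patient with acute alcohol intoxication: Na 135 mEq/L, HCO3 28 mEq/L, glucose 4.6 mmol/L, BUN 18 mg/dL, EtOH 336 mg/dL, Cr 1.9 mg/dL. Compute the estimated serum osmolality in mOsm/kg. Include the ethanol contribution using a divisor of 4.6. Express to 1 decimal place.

Calculated osmolality = 2·Na + glucose + BUN/2.8 + ethanol/4.6
= 2·135 + 4.6 + 18/2.8 + 336/4.6
= 270 + 4.60 + 6.43 + 73.04
= 354.07 mOsm/kg

354.1 mOsm/kg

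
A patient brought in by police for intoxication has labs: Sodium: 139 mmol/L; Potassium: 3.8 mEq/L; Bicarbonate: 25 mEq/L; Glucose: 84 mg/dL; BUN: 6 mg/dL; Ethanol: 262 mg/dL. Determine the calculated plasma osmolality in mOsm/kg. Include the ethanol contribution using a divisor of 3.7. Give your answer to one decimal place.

355.6 mOsm/kg

Calculated osmolality = 2·Na + glucose/18 + BUN/2.8 + ethanol/3.7
= 2·139 + 84/18 + 6/2.8 + 262/3.7
= 278 + 4.67 + 2.14 + 70.81
= 355.62 mOsm/kg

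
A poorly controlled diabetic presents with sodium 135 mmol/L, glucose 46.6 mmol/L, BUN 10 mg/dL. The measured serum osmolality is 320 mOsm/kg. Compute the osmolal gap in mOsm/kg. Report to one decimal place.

-0.2 mOsm/kg

Calculated osmolality = 2·Na + glucose + BUN/2.8
= 2·135 + 46.6 + 10/2.8
= 270 + 46.60 + 3.57
= 320.17 mOsm/kg ≈ 320.2 mOsm/kg
Osmolar gap = measured − calculated = 320 − 320.2 = -0.2 mOsm/kg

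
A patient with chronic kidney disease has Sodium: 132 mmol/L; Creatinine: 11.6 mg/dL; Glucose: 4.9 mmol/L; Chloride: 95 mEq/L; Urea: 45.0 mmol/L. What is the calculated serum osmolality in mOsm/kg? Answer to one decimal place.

Calculated osmolality = 2·Na + glucose + urea
= 2·132 + 4.9 + 45
= 264 + 4.90 + 45
= 313.9 mOsm/kg

313.9 mOsm/kg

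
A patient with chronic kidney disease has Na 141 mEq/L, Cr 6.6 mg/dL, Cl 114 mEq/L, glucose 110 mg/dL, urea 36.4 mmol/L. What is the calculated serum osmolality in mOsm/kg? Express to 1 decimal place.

324.5 mOsm/kg

Calculated osmolality = 2·Na + glucose/18 + urea
= 2·141 + 110/18 + 36.4
= 282 + 6.11 + 36.40
= 324.51 mOsm/kg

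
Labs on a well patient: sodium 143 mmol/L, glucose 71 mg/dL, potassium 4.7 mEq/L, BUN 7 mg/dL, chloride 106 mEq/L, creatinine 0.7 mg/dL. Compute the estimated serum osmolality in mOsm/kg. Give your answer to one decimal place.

292.4 mOsm/kg

Calculated osmolality = 2·Na + glucose/18 + BUN/2.8
= 2·143 + 71/18 + 7/2.8
= 286 + 3.94 + 2.50
= 292.44 mOsm/kg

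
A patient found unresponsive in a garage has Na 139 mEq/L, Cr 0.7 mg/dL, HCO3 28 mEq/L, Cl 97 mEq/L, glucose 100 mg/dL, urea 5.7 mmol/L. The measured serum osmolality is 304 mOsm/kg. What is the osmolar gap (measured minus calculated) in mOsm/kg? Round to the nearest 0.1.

14.7 mOsm/kg

Calculated osmolality = 2·Na + glucose/18 + urea
= 2·139 + 100/18 + 5.7
= 278 + 5.56 + 5.70
= 289.26 mOsm/kg ≈ 289.3 mOsm/kg
Osmolar gap = measured − calculated = 304 − 289.3 = 14.7 mOsm/kg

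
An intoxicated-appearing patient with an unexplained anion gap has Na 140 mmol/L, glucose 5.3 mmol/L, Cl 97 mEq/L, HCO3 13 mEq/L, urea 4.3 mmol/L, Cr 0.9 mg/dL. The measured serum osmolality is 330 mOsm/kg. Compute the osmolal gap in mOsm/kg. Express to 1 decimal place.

Calculated osmolality = 2·Na + glucose + urea
= 2·140 + 5.3 + 4.3
= 280 + 5.30 + 4.30
= 289.6 mOsm/kg ≈ 289.6 mOsm/kg
Osmolar gap = measured − calculated = 330 − 289.6 = 40.4 mOsm/kg

40.4 mOsm/kg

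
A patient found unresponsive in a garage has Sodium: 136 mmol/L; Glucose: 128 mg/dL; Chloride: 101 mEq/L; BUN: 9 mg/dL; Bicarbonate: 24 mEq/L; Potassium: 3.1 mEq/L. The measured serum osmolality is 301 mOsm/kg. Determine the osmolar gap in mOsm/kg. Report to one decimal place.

Calculated osmolality = 2·Na + glucose/18 + BUN/2.8
= 2·136 + 128/18 + 9/2.8
= 272 + 7.11 + 3.21
= 282.32 mOsm/kg ≈ 282.3 mOsm/kg
Osmolar gap = measured − calculated = 301 − 282.3 = 18.7 mOsm/kg

18.7 mOsm/kg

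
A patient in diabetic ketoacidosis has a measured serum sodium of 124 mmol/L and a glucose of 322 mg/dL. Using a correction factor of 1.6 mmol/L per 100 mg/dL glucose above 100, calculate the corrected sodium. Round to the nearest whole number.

Corrected Na = measured Na + 1.6 · (glucose − 100)/100
= 124 + 1.6 · (322 − 100)/100
= 124 + 3.6
= 127.6 mmol/L

128 mmol/L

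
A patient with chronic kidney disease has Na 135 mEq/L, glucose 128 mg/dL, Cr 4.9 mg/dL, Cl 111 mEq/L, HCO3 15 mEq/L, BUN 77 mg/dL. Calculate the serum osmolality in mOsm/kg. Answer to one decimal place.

304.6 mOsm/kg

Calculated osmolality = 2·Na + glucose/18 + BUN/2.8
= 2·135 + 128/18 + 77/2.8
= 270 + 7.11 + 27.50
= 304.61 mOsm/kg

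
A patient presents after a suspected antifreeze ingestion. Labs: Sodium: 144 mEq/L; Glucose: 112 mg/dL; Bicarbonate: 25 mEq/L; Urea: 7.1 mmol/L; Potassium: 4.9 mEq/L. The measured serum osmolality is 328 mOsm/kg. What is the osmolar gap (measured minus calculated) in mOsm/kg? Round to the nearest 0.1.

26.7 mOsm/kg

Calculated osmolality = 2·Na + glucose/18 + urea
= 2·144 + 112/18 + 7.1
= 288 + 6.22 + 7.10
= 301.32 mOsm/kg ≈ 301.3 mOsm/kg
Osmolar gap = measured − calculated = 328 − 301.3 = 26.7 mOsm/kg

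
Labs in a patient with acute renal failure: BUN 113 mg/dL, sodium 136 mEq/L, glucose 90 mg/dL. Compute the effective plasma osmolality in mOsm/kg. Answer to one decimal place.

277.0 mOsm/kg

Effective osmolality excludes urea (freely permeant across cell membranes):
2·Na + glucose/18
= 2·136 + 90/18
= 272 + 5
= 277 mOsm/kg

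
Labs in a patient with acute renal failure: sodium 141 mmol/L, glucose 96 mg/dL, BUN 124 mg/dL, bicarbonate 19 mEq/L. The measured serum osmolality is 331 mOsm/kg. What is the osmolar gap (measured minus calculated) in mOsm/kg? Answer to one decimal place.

-0.6 mOsm/kg

Calculated osmolality = 2·Na + glucose/18 + BUN/2.8
= 2·141 + 96/18 + 124/2.8
= 282 + 5.33 + 44.29
= 331.62 mOsm/kg ≈ 331.6 mOsm/kg
Osmolar gap = measured − calculated = 331 − 331.6 = -0.6 mOsm/kg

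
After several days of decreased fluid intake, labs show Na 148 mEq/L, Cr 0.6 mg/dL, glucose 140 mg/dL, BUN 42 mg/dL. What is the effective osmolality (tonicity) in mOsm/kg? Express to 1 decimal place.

Effective osmolality excludes urea (freely permeant across cell membranes):
2·Na + glucose/18
= 2·148 + 140/18
= 296 + 7.78
= 303.78 mOsm/kg

303.8 mOsm/kg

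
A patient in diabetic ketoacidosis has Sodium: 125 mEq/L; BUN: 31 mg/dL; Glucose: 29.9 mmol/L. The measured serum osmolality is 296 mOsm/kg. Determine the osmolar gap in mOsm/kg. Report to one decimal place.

Calculated osmolality = 2·Na + glucose + BUN/2.8
= 2·125 + 29.9 + 31/2.8
= 250 + 29.90 + 11.07
= 290.97 mOsm/kg ≈ 291.0 mOsm/kg
Osmolar gap = measured − calculated = 296 − 291.0 = 5.0 mOsm/kg

5.0 mOsm/kg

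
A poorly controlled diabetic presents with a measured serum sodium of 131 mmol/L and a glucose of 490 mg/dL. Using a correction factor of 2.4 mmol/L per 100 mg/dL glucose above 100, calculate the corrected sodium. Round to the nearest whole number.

140 mmol/L

Corrected Na = measured Na + 2.4 · (glucose − 100)/100
= 131 + 2.4 · (490 − 100)/100
= 131 + 9.4
= 140.4 mmol/L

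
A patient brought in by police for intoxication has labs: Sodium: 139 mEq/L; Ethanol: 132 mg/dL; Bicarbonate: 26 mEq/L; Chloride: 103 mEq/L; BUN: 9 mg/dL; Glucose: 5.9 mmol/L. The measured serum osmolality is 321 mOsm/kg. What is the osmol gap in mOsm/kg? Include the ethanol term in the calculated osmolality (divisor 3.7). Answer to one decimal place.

-1.8 mOsm/kg

Calculated osmolality = 2·Na + glucose + BUN/2.8 + ethanol/3.7
= 2·139 + 5.9 + 9/2.8 + 132/3.7
= 278 + 5.90 + 3.21 + 35.68
= 322.79 mOsm/kg ≈ 322.8 mOsm/kg
Osmolar gap = measured − calculated = 321 − 322.8 = -1.8 mOsm/kg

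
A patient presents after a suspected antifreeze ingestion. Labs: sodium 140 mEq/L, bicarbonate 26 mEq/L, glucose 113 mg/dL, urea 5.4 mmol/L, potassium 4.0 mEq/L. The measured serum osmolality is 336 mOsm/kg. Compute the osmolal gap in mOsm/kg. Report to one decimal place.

Calculated osmolality = 2·Na + glucose/18 + urea
= 2·140 + 113/18 + 5.4
= 280 + 6.28 + 5.40
= 291.68 mOsm/kg ≈ 291.7 mOsm/kg
Osmolar gap = measured − calculated = 336 − 291.7 = 44.3 mOsm/kg

44.3 mOsm/kg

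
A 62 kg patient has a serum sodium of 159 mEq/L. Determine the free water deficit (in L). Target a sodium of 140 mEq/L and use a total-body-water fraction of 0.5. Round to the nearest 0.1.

TBW = 0.5 · 62 = 31 L
Free water deficit = TBW · (Na/140 − 1)
= 31 · (159/140 − 1)
= 31 · 0.1357
= 4.21 L

4.2 L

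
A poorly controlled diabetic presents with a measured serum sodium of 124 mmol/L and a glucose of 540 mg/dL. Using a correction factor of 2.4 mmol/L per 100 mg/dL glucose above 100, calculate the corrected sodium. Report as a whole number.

Corrected Na = measured Na + 2.4 · (glucose − 100)/100
= 124 + 2.4 · (540 − 100)/100
= 124 + 10.6
= 134.6 mmol/L

135 mmol/L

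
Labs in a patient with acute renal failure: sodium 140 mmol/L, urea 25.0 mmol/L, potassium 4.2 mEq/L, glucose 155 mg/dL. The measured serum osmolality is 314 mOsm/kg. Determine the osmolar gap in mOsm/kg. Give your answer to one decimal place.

Calculated osmolality = 2·Na + glucose/18 + urea
= 2·140 + 155/18 + 25
= 280 + 8.61 + 25
= 313.61 mOsm/kg ≈ 313.6 mOsm/kg
Osmolar gap = measured − calculated = 314 − 313.6 = 0.4 mOsm/kg

0.4 mOsm/kg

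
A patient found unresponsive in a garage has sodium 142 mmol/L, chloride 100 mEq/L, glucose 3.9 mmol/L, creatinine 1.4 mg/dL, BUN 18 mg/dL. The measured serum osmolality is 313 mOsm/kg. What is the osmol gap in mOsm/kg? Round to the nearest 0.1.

Calculated osmolality = 2·Na + glucose + BUN/2.8
= 2·142 + 3.9 + 18/2.8
= 284 + 3.90 + 6.43
= 294.33 mOsm/kg ≈ 294.3 mOsm/kg
Osmolar gap = measured − calculated = 313 − 294.3 = 18.7 mOsm/kg

18.7 mOsm/kg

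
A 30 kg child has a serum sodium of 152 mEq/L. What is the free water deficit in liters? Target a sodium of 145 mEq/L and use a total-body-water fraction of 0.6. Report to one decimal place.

0.9 L

TBW = 0.6 · 30 = 18 L
Free water deficit = TBW · (Na/145 − 1)
= 18 · (152/145 − 1)
= 18 · 0.0483
= 0.87 L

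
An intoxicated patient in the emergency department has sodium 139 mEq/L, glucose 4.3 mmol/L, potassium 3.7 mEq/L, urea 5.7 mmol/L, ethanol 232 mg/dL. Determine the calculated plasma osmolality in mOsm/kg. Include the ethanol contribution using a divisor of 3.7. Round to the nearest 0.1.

Calculated osmolality = 2·Na + glucose + urea + ethanol/3.7
= 2·139 + 4.3 + 5.7 + 232/3.7
= 278 + 4.30 + 5.70 + 62.70
= 350.7 mOsm/kg

350.7 mOsm/kg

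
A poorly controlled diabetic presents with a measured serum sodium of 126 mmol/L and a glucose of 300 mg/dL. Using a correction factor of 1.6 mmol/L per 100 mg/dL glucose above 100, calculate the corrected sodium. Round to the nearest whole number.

129 mmol/L

Corrected Na = measured Na + 1.6 · (glucose − 100)/100
= 126 + 1.6 · (300 − 100)/100
= 126 + 3.2
= 129.2 mmol/L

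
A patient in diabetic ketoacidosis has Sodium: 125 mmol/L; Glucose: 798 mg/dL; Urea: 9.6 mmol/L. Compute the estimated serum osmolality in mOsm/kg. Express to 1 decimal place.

303.9 mOsm/kg

Calculated osmolality = 2·Na + glucose/18 + urea
= 2·125 + 798/18 + 9.6
= 250 + 44.33 + 9.60
= 303.93 mOsm/kg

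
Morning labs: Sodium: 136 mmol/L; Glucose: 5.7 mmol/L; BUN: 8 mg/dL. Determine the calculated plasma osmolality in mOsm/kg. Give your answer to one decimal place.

280.6 mOsm/kg

Calculated osmolality = 2·Na + glucose + BUN/2.8
= 2·136 + 5.7 + 8/2.8
= 272 + 5.70 + 2.86
= 280.56 mOsm/kg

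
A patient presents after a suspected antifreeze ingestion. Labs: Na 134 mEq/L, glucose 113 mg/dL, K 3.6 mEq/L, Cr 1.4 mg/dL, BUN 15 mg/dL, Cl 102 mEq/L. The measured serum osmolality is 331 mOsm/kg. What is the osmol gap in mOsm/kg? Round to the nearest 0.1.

51.4 mOsm/kg

Calculated osmolality = 2·Na + glucose/18 + BUN/2.8
= 2·134 + 113/18 + 15/2.8
= 268 + 6.28 + 5.36
= 279.64 mOsm/kg ≈ 279.6 mOsm/kg
Osmolar gap = measured − calculated = 331 − 279.6 = 51.4 mOsm/kg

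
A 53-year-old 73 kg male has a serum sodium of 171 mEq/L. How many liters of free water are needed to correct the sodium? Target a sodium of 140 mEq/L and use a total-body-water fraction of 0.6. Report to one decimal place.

TBW = 0.6 · 73 = 43.8 L
Free water deficit = TBW · (Na/140 − 1)
= 43.8 · (171/140 − 1)
= 43.8 · 0.2214
= 9.7 L

9.7 L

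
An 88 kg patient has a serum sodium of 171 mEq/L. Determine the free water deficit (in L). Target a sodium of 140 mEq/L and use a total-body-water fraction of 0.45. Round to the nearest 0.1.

8.8 L

TBW = 0.45 · 88 = 39.6 L
Free water deficit = TBW · (Na/140 − 1)
= 39.6 · (171/140 − 1)
= 39.6 · 0.2214
= 8.77 L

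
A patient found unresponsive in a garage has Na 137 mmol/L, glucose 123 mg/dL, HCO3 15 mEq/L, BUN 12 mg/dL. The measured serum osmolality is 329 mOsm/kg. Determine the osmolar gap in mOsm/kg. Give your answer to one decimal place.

Calculated osmolality = 2·Na + glucose/18 + BUN/2.8
= 2·137 + 123/18 + 12/2.8
= 274 + 6.83 + 4.29
= 285.12 mOsm/kg ≈ 285.1 mOsm/kg
Osmolar gap = measured − calculated = 329 − 285.1 = 43.9 mOsm/kg

43.9 mOsm/kg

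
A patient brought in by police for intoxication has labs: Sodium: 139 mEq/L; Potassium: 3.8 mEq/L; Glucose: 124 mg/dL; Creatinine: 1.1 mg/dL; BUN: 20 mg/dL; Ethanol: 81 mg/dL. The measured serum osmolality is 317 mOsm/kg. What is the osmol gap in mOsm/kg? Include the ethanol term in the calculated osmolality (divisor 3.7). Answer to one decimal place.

3.1 mOsm/kg

Calculated osmolality = 2·Na + glucose/18 + BUN/2.8 + ethanol/3.7
= 2·139 + 124/18 + 20/2.8 + 81/3.7
= 278 + 6.89 + 7.14 + 21.89
= 313.92 mOsm/kg ≈ 313.9 mOsm/kg
Osmolar gap = measured − calculated = 317 − 313.9 = 3.1 mOsm/kg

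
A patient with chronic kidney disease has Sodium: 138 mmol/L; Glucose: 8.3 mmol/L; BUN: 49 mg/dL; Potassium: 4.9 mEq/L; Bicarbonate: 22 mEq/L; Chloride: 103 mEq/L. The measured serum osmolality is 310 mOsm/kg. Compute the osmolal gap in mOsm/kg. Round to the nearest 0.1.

Calculated osmolality = 2·Na + glucose + BUN/2.8
= 2·138 + 8.3 + 49/2.8
= 276 + 8.30 + 17.50
= 301.8 mOsm/kg ≈ 301.8 mOsm/kg
Osmolar gap = measured − calculated = 310 − 301.8 = 8.2 mOsm/kg

8.2 mOsm/kg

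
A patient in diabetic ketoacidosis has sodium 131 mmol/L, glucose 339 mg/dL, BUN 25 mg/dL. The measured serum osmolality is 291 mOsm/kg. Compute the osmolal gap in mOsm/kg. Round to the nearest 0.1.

1.2 mOsm/kg

Calculated osmolality = 2·Na + glucose/18 + BUN/2.8
= 2·131 + 339/18 + 25/2.8
= 262 + 18.83 + 8.93
= 289.76 mOsm/kg ≈ 289.8 mOsm/kg
Osmolar gap = measured − calculated = 291 − 289.8 = 1.2 mOsm/kg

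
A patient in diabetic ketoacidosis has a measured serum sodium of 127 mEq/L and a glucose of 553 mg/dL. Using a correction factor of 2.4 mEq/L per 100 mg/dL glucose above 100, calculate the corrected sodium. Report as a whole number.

138 mEq/L

Corrected Na = measured Na + 2.4 · (glucose − 100)/100
= 127 + 2.4 · (553 − 100)/100
= 127 + 10.9
= 137.9 mEq/L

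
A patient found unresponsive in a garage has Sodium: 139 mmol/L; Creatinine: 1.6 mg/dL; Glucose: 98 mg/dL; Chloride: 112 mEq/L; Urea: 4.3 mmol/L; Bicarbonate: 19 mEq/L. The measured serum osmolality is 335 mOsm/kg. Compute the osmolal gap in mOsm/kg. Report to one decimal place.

Calculated osmolality = 2·Na + glucose/18 + urea
= 2·139 + 98/18 + 4.3
= 278 + 5.44 + 4.30
= 287.74 mOsm/kg ≈ 287.7 mOsm/kg
Osmolar gap = measured − calculated = 335 − 287.7 = 47.3 mOsm/kg

47.3 mOsm/kg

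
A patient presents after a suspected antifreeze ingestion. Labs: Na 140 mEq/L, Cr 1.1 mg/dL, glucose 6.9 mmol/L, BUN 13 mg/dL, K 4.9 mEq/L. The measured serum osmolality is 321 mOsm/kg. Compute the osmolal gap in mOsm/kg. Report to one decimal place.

29.5 mOsm/kg

Calculated osmolality = 2·Na + glucose + BUN/2.8
= 2·140 + 6.9 + 13/2.8
= 280 + 6.90 + 4.64
= 291.54 mOsm/kg ≈ 291.5 mOsm/kg
Osmolar gap = measured − calculated = 321 − 291.5 = 29.5 mOsm/kg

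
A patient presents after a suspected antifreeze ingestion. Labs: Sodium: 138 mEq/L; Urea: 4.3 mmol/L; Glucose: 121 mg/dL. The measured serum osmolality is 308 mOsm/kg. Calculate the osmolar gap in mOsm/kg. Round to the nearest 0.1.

21.0 mOsm/kg

Calculated osmolality = 2·Na + glucose/18 + urea
= 2·138 + 121/18 + 4.3
= 276 + 6.72 + 4.30
= 287.02 mOsm/kg ≈ 287.0 mOsm/kg
Osmolar gap = measured − calculated = 308 − 287.0 = 21.0 mOsm/kg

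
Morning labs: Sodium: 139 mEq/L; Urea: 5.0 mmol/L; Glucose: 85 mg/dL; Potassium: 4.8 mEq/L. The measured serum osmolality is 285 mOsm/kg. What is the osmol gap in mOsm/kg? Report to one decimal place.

-2.7 mOsm/kg

Calculated osmolality = 2·Na + glucose/18 + urea
= 2·139 + 85/18 + 5
= 278 + 4.72 + 5
= 287.72 mOsm/kg ≈ 287.7 mOsm/kg
Osmolar gap = measured − calculated = 285 − 287.7 = -2.7 mOsm/kg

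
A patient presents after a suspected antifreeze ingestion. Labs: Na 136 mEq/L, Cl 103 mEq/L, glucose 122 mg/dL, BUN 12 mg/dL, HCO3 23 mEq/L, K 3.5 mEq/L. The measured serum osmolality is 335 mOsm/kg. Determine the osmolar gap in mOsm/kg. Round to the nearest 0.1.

Calculated osmolality = 2·Na + glucose/18 + BUN/2.8
= 2·136 + 122/18 + 12/2.8
= 272 + 6.78 + 4.29
= 283.07 mOsm/kg ≈ 283.1 mOsm/kg
Osmolar gap = measured − calculated = 335 − 283.1 = 51.9 mOsm/kg

51.9 mOsm/kg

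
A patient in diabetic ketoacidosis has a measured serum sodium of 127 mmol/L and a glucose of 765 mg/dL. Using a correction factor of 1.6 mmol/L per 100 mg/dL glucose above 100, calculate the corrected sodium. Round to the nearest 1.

138 mmol/L

Corrected Na = measured Na + 1.6 · (glucose − 100)/100
= 127 + 1.6 · (765 − 100)/100
= 127 + 10.6
= 137.6 mmol/L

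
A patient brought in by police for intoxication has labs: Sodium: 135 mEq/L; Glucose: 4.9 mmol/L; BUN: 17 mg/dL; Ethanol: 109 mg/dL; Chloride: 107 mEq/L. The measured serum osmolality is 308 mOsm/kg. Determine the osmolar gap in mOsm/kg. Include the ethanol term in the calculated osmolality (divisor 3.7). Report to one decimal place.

-2.4 mOsm/kg

Calculated osmolality = 2·Na + glucose + BUN/2.8 + ethanol/3.7
= 2·135 + 4.9 + 17/2.8 + 109/3.7
= 270 + 4.90 + 6.07 + 29.46
= 310.43 mOsm/kg ≈ 310.4 mOsm/kg
Osmolar gap = measured − calculated = 308 − 310.4 = -2.4 mOsm/kg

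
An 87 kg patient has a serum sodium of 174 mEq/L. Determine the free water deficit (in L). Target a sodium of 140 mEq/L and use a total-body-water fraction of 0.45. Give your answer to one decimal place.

9.5 L

TBW = 0.45 · 87 = 39.15 L
Free water deficit = TBW · (Na/140 − 1)
= 39.15 · (174/140 − 1)
= 39.15 · 0.2429
= 9.51 L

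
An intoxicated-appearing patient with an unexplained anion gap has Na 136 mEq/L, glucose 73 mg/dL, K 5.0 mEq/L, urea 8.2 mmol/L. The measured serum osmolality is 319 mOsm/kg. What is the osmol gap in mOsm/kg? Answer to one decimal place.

Calculated osmolality = 2·Na + glucose/18 + urea
= 2·136 + 73/18 + 8.2
= 272 + 4.06 + 8.20
= 284.26 mOsm/kg ≈ 284.3 mOsm/kg
Osmolar gap = measured − calculated = 319 − 284.3 = 34.7 mOsm/kg

34.7 mOsm/kg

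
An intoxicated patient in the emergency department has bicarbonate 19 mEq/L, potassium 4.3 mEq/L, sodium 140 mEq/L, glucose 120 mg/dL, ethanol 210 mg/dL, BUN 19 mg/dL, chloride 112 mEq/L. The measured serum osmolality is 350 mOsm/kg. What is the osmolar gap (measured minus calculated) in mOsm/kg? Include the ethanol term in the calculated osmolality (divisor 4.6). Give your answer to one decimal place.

Calculated osmolality = 2·Na + glucose/18 + BUN/2.8 + ethanol/4.6
= 2·140 + 120/18 + 19/2.8 + 210/4.6
= 280 + 6.67 + 6.79 + 45.65
= 339.11 mOsm/kg ≈ 339.1 mOsm/kg
Osmolar gap = measured − calculated = 350 − 339.1 = 10.9 mOsm/kg

10.9 mOsm/kg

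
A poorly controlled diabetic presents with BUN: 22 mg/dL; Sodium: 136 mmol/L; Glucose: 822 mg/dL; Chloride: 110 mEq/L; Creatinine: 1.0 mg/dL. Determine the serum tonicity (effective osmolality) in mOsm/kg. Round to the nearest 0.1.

317.7 mOsm/kg

Effective osmolality excludes urea (freely permeant across cell membranes):
2·Na + glucose/18
= 2·136 + 822/18
= 272 + 45.67
= 317.67 mOsm/kg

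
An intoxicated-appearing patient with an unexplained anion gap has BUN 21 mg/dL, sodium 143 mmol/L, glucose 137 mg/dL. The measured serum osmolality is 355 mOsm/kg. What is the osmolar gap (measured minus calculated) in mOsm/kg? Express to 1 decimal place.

Calculated osmolality = 2·Na + glucose/18 + BUN/2.8
= 2·143 + 137/18 + 21/2.8
= 286 + 7.61 + 7.50
= 301.11 mOsm/kg ≈ 301.1 mOsm/kg
Osmolar gap = measured − calculated = 355 − 301.1 = 53.9 mOsm/kg

53.9 mOsm/kg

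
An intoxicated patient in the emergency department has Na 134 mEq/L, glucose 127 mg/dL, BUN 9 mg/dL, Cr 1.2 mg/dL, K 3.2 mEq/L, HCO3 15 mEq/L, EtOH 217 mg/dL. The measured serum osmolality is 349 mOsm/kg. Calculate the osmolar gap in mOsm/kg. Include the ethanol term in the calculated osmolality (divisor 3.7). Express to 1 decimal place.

12.1 mOsm/kg

Calculated osmolality = 2·Na + glucose/18 + BUN/2.8 + ethanol/3.7
= 2·134 + 127/18 + 9/2.8 + 217/3.7
= 268 + 7.06 + 3.21 + 58.65
= 336.92 mOsm/kg ≈ 336.9 mOsm/kg
Osmolar gap = measured − calculated = 349 − 336.9 = 12.1 mOsm/kg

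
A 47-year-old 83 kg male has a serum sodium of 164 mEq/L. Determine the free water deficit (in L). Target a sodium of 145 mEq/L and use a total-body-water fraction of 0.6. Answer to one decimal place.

6.5 L

TBW = 0.6 · 83 = 49.8 L
Free water deficit = TBW · (Na/145 − 1)
= 49.8 · (164/145 − 1)
= 49.8 · 0.131
= 6.52 L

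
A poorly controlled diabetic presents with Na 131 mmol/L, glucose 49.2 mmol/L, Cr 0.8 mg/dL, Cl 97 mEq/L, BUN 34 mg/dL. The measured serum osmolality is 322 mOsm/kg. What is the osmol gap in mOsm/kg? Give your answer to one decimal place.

Calculated osmolality = 2·Na + glucose + BUN/2.8
= 2·131 + 49.2 + 34/2.8
= 262 + 49.20 + 12.14
= 323.34 mOsm/kg ≈ 323.3 mOsm/kg
Osmolar gap = measured − calculated = 322 − 323.3 = -1.3 mOsm/kg

-1.3 mOsm/kg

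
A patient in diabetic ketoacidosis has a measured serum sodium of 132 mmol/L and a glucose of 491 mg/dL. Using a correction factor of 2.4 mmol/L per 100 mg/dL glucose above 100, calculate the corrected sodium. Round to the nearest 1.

Corrected Na = measured Na + 2.4 · (glucose − 100)/100
= 132 + 2.4 · (491 − 100)/100
= 132 + 9.4
= 141.4 mmol/L

141 mmol/L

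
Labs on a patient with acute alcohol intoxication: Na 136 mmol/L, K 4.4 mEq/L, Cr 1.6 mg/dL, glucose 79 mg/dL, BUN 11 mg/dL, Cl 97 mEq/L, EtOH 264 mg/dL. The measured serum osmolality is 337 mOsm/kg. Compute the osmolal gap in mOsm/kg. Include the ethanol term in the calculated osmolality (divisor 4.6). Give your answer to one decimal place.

Calculated osmolality = 2·Na + glucose/18 + BUN/2.8 + ethanol/4.6
= 2·136 + 79/18 + 11/2.8 + 264/4.6
= 272 + 4.39 + 3.93 + 57.39
= 337.71 mOsm/kg ≈ 337.7 mOsm/kg
Osmolar gap = measured − calculated = 337 − 337.7 = -0.7 mOsm/kg

-0.7 mOsm/kg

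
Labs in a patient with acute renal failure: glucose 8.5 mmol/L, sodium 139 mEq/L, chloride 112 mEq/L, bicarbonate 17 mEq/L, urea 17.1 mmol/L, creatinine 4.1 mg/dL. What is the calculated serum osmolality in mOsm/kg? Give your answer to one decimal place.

303.6 mOsm/kg

Calculated osmolality = 2·Na + glucose + urea
= 2·139 + 8.5 + 17.1
= 278 + 8.50 + 17.10
= 303.6 mOsm/kg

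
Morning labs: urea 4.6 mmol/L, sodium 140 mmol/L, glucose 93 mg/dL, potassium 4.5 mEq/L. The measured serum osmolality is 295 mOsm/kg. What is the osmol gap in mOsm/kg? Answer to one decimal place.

5.2 mOsm/kg

Calculated osmolality = 2·Na + glucose/18 + urea
= 2·140 + 93/18 + 4.6
= 280 + 5.17 + 4.60
= 289.77 mOsm/kg ≈ 289.8 mOsm/kg
Osmolar gap = measured − calculated = 295 − 289.8 = 5.2 mOsm/kg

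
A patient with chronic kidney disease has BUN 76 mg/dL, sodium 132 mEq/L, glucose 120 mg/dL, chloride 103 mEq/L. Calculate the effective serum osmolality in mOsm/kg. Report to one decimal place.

270.7 mOsm/kg

Effective osmolality excludes urea (freely permeant across cell membranes):
2·Na + glucose/18
= 2·132 + 120/18
= 264 + 6.67
= 270.67 mOsm/kg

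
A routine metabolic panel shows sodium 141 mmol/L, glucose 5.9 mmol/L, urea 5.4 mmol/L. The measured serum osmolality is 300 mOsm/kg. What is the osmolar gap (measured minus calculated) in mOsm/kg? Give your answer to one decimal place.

6.7 mOsm/kg

Calculated osmolality = 2·Na + glucose + urea
= 2·141 + 5.9 + 5.4
= 282 + 5.90 + 5.40
= 293.3 mOsm/kg ≈ 293.3 mOsm/kg
Osmolar gap = measured − calculated = 300 − 293.3 = 6.7 mOsm/kg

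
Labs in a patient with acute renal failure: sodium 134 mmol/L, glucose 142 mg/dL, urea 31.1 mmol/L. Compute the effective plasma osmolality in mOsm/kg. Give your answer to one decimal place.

275.9 mOsm/kg

Effective osmolality excludes urea (freely permeant across cell membranes):
2·Na + glucose/18
= 2·134 + 142/18
= 268 + 7.89
= 275.89 mOsm/kg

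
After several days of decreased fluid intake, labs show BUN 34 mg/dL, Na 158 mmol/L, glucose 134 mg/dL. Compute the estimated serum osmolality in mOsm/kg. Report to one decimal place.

Calculated osmolality = 2·Na + glucose/18 + BUN/2.8
= 2·158 + 134/18 + 34/2.8
= 316 + 7.44 + 12.14
= 335.58 mOsm/kg

335.6 mOsm/kg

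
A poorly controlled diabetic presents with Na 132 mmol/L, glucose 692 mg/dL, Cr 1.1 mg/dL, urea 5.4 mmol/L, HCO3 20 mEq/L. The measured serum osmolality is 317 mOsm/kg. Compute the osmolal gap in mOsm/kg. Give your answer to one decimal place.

9.2 mOsm/kg

Calculated osmolality = 2·Na + glucose/18 + urea
= 2·132 + 692/18 + 5.4
= 264 + 38.44 + 5.40
= 307.84 mOsm/kg ≈ 307.8 mOsm/kg
Osmolar gap = measured − calculated = 317 − 307.8 = 9.2 mOsm/kg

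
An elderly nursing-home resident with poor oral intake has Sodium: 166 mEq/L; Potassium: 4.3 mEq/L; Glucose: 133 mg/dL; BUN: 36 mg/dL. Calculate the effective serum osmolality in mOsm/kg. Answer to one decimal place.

339.4 mOsm/kg

Effective osmolality excludes urea (freely permeant across cell membranes):
2·Na + glucose/18
= 2·166 + 133/18
= 332 + 7.39
= 339.39 mOsm/kg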